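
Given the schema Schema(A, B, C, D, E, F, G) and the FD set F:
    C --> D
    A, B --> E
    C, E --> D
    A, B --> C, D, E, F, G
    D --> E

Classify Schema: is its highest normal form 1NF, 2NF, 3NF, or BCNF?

2NF

Candidate key: {A, B}. Prime attributes: {A, B}.
C --> D breaks BCNF: {C}⁺ = {C, D, E}, so {C} is not a superkey.
C --> D determines the non-prime attribute {D} from a non-superkey — 3NF is violated.
No proper subset of a key has a non-prime attribute in its closure, so there is no partial dependency; 2NF holds.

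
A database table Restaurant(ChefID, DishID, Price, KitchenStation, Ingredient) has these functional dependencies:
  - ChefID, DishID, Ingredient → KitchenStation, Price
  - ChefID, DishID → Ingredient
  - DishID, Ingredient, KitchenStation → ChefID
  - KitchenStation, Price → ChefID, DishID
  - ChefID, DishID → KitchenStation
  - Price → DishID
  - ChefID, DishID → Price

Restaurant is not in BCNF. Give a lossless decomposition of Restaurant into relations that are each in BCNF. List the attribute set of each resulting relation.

{ChefID, Ingredient, KitchenStation, Price}; {DishID, Price}

Candidate keys of the original relation: {ChefID, DishID}, {ChefID, Price}, {DishID, Ingredient, KitchenStation}, {KitchenStation, Price}.
{ChefID, DishID, Ingredient, KitchenStation, Price}: {Price} determines {DishID, Price} here but is not a superkey — split on Price → DishID, giving {DishID, Price} and {ChefID, Ingredient, KitchenStation, Price}.
{DishID, Price}: every determinant is a superkey — BCNF.
{ChefID, Ingredient, KitchenStation, Price}: every determinant is a superkey — BCNF.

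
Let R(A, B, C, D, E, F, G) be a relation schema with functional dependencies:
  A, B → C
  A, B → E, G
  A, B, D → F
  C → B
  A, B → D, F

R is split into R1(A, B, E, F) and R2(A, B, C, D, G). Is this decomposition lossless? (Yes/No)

R1 ∩ R2 = {A, B}; its closure under F is {A, B, C, D, E, F, G}.
Since R1 ⊆ {A, B, C, D, E, F, G}, the intersection is a superkey of R1; the decomposition is lossless.

Yes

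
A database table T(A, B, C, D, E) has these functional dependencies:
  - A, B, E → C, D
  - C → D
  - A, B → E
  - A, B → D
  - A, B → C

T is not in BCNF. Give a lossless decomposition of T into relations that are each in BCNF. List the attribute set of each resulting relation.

Candidate key of the original relation: {A, B}.
{A, B, C, D, E}: {C} determines {C, D} here but is not a superkey — split on C → D, giving {C, D} and {A, B, C, E}.
{C, D} is in BCNF.
{A, B, C, E} is in BCNF.

{A, B, C, E}; {C, D}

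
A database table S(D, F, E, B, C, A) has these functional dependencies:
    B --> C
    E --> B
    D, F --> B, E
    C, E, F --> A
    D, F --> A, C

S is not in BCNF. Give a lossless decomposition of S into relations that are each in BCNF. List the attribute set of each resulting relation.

{A, E, F}; {B, C}; {B, E}; {D, E, F}

Candidate key of the original relation: {D, F}.
Within {A, B, C, D, E, F}: {B}⁺ ∩ {A, B, C, D, E, F} = {B, C}, not the whole set, so B --> C violates BCNF; decompose into {B, C} and {A, B, D, E, F}.
{B, C}: every determinant is a superkey — BCNF.
Within {A, B, D, E, F}: {E}⁺ ∩ {A, B, D, E, F} = {B, E}, not the whole set, so E --> B violates BCNF; decompose into {B, E} and {A, D, E, F}.
{B, E}: every determinant is a superkey — BCNF.
Within {A, D, E, F}: {E, F}⁺ ∩ {A, D, E, F} = {A, E, F}, not the whole set, so E, F --> A violates BCNF; decompose into {A, E, F} and {D, E, F}.
{A, E, F}: every determinant is a superkey — BCNF.
{D, E, F}: every determinant is a superkey — BCNF.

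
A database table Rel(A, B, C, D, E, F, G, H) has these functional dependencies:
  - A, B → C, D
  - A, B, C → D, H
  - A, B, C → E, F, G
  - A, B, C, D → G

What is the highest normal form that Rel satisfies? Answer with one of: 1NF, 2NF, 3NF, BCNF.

Candidate key: {A, B}. Prime attributes: {A, B}.
Every FD has a superkey on the left, so the relation is in BCNF.

BCNF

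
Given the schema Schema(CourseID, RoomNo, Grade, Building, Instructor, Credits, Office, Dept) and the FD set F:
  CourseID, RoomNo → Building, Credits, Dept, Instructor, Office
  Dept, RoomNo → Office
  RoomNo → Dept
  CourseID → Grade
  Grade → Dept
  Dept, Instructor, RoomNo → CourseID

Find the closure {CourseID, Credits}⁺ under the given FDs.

Start with {CourseID, Credits}.
CourseID → Grade applies; add {Grade} → now {CourseID, Credits, Grade}.
Grade → Dept applies; add {Dept} → now {CourseID, Credits, Dept, Grade}.
No further FD applies.

{CourseID, Credits, Dept, Grade}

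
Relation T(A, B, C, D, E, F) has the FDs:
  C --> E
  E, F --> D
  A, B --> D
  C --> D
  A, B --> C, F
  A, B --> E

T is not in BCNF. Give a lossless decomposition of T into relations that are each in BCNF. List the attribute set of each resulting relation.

Candidate key of the original relation: {A, B}.
Within {A, B, C, D, E, F}: {C}⁺ ∩ {A, B, C, D, E, F} = {C, D, E}, not the whole set, so C --> D, E violates BCNF; decompose into {C, D, E} and {A, B, C, F}.
{C, D, E} has no BCNF violation.
{A, B, C, F} has no BCNF violation.

{A, B, C, F}; {C, D, E}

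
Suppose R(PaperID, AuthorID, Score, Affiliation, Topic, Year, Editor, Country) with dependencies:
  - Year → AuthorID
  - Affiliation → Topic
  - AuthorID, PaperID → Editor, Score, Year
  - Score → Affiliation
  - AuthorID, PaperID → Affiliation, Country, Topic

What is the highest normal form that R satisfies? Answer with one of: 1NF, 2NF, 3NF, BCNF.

Candidate keys: {AuthorID, PaperID}, {PaperID, Year}. Prime attributes: {AuthorID, PaperID, Year}.
Year → AuthorID: {Year}⁺ = {AuthorID, Year}, which is not all of the attributes, so the left side is not a superkey — BCNF is violated.
Affiliation → Topic determines the non-prime attribute {Topic} from a non-superkey — 3NF is violated.
No non-prime attribute depends on a proper subset of any candidate key, so 2NF holds.

2NF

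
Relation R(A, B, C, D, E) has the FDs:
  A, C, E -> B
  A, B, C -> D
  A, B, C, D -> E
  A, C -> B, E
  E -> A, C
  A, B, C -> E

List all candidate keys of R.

{A, C}, {E}

{E}⁺ = {A, B, C, D, E}, which is every attribute, so {E} is a candidate key.
{A, C}⁺ = {A, B, C, D, E}, which is every attribute, so {A, C} is a candidate key.
Any other superkey properly contains one of these, so there are no further candidate keys.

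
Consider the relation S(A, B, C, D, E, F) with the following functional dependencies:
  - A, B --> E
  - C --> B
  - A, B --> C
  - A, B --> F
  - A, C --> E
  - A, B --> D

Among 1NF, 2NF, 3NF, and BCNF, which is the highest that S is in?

3NF

Candidate keys: {A, B}, {A, C}. Prime attributes: {A, B, C}.
C --> B: {C}⁺ = {B, C}, which is not all of the attributes, so the left side is not a superkey — BCNF is violated.
Since {B} ⊆ prime attributes and every other non-superkey FD also has a prime right side, the schema is in 3NF.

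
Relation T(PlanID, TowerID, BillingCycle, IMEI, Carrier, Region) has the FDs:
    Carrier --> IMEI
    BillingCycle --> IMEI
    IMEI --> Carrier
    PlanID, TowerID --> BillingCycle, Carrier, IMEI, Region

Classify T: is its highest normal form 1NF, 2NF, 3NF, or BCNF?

2NF

Candidate key: {PlanID, TowerID}. Prime attributes: {PlanID, TowerID}.
For Carrier --> IMEI we have {Carrier}⁺ = {Carrier, IMEI}; {Carrier} is not a superkey, so BCNF fails.
Carrier --> IMEI determines the non-prime attribute {IMEI} from a non-superkey — 3NF is violated.
No non-prime attribute depends on a proper subset of any candidate key, so 2NF holds.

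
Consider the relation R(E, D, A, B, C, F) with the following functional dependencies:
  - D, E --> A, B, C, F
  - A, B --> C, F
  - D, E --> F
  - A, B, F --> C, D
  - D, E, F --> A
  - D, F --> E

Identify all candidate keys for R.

{A, B}, {D, E}, {D, F}

{A, B}⁺ = {A, B, C, D, E, F} — all of the relation — so {A, B} is a candidate key.
{D, E}⁺ = {A, B, C, D, E, F} — all of the relation — so {D, E} is a candidate key.
{D, F}⁺ = {A, B, C, D, E, F} — all of the relation — so {D, F} is a candidate key.
These are minimal and exhaustive — every other superkey contains one of them.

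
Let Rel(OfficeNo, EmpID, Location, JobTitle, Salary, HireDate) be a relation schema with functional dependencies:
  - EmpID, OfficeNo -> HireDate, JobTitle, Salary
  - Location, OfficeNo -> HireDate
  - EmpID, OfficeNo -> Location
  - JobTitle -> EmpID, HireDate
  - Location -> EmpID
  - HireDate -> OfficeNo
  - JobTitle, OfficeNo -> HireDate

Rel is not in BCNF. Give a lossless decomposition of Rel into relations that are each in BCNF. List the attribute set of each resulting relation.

{EmpID, Location}; {HireDate, JobTitle, Location, Salary}; {HireDate, OfficeNo}

Candidate keys of the original relation: {EmpID, HireDate}, {EmpID, OfficeNo}, {HireDate, Location}, {JobTitle}, {Location, OfficeNo}.
In {EmpID, HireDate, JobTitle, Location, OfficeNo, Salary}, {Location} is not a superkey ({Location}⁺ restricted to this set is {EmpID, Location}), so split on Location -> EmpID into {EmpID, Location} and {HireDate, JobTitle, Location, OfficeNo, Salary}.
{EmpID, Location} is in BCNF.
In {HireDate, JobTitle, Location, OfficeNo, Salary}, {HireDate} is not a superkey ({HireDate}⁺ restricted to this set is {HireDate, OfficeNo}), so split on HireDate -> OfficeNo into {HireDate, OfficeNo} and {HireDate, JobTitle, Location, Salary}.
{HireDate, OfficeNo} is in BCNF.
{HireDate, JobTitle, Location, Salary} is in BCNF.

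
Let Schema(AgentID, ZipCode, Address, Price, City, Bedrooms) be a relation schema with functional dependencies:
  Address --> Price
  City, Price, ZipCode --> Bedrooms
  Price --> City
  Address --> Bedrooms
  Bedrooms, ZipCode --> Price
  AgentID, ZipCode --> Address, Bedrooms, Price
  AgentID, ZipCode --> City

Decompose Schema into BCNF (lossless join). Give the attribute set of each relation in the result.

Candidate key of the original relation: {AgentID, ZipCode}.
In {Address, AgentID, Bedrooms, City, Price, ZipCode}, {Address} is not a superkey ({Address}⁺ restricted to this set is {Address, Bedrooms, City, Price}), so split on Address --> Bedrooms, City, Price into {Address, Bedrooms, City, Price} and {Address, AgentID, ZipCode}.
In {Address, Bedrooms, City, Price}, {Price} is not a superkey ({Price}⁺ restricted to this set is {City, Price}), so split on Price --> City into {City, Price} and {Address, Bedrooms, Price}.
{City, Price}: every determinant is a superkey — BCNF.
{Address, Bedrooms, Price}: every determinant is a superkey — BCNF.
{Address, AgentID, ZipCode}: every determinant is a superkey — BCNF.

{Address, AgentID, ZipCode}; {Address, Bedrooms, Price}; {City, Price}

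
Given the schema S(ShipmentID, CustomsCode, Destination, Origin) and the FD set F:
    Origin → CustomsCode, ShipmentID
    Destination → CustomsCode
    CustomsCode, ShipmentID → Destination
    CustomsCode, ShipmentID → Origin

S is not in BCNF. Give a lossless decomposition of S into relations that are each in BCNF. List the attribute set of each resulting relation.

Candidate keys of the original relation: {CustomsCode, ShipmentID}, {Destination, ShipmentID}, {Origin}.
{CustomsCode, Destination, Origin, ShipmentID}: {Destination} determines {CustomsCode, Destination} here but is not a superkey — split on Destination → CustomsCode, giving {CustomsCode, Destination} and {Destination, Origin, ShipmentID}.
{CustomsCode, Destination}: every determinant is a superkey — BCNF.
{Destination, Origin, ShipmentID}: every determinant is a superkey — BCNF.

{CustomsCode, Destination}; {Destination, Origin, ShipmentID}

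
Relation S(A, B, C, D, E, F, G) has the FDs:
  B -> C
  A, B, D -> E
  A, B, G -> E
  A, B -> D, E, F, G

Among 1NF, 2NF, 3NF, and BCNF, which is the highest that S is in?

Candidate key: {A, B}. Prime attributes: {A, B}.
B -> C breaks BCNF: {B}⁺ = {B, C}, so {B} is not a superkey.
B -> C has non-prime {C} on the right and a non-superkey on the left, so 3NF fails.
The proper key subset {B} of {A, B} determines non-prime {C}, so the relation is not even in 2NF.

1NF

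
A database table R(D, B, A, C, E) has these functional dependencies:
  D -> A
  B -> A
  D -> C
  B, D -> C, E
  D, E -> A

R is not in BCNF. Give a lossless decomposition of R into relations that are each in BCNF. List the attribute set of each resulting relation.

Candidate key of the original relation: {B, D}.
{A, B, C, D, E}: {D} determines {A, C, D} here but is not a superkey — split on D -> A, C, giving {A, C, D} and {B, D, E}.
{A, C, D} has no BCNF violation.
{B, D, E} has no BCNF violation.

{A, C, D}; {B, D, E}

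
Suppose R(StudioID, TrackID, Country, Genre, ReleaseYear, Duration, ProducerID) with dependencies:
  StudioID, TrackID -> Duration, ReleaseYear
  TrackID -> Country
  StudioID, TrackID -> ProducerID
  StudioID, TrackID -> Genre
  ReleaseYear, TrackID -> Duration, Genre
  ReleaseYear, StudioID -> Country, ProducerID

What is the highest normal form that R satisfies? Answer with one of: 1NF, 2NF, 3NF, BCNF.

1NF

Candidate key: {StudioID, TrackID}. Prime attributes: {StudioID, TrackID}.
TrackID -> Country: {TrackID}⁺ = {Country, TrackID}, which is not all of the attributes, so the left side is not a superkey — BCNF is violated.
Because {Country} is non-prime and the left side of TrackID -> Country is not a superkey, the relation is not in 3NF.
The proper key subset {TrackID} of {StudioID, TrackID} determines non-prime {Country}, so the relation is not even in 2NF.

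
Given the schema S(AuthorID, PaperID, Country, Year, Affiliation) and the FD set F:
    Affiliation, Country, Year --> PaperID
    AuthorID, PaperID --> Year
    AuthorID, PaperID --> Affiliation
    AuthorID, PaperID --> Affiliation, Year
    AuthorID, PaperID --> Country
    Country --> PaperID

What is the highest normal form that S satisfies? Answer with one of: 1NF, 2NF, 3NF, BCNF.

Candidate keys: {AuthorID, Country}, {AuthorID, PaperID}. Prime attributes: {AuthorID, Country, PaperID}.
Affiliation, Country, Year --> PaperID: {Affiliation, Country, Year}⁺ = {Affiliation, Country, PaperID, Year}, which is not all of the attributes, so the left side is not a superkey — BCNF is violated.
Its right-hand attributes {PaperID} are all prime, as are those of every other non-superkey FD — the relation is in 3NF.

3NF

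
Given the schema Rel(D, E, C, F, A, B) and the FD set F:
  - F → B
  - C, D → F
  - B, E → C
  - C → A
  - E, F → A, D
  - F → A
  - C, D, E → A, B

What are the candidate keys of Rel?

{B, D, E}, {C, D, E}, {E, F}

Attributes never on any right-hand side: {E} — every candidate key must contain it.
Closure of {E, F} is {A, B, C, D, E, F}, the whole schema; {E, F} is a candidate key.
Closure of {B, D, E} is {A, B, C, D, E, F}, the whole schema; {B, D, E} is a candidate key.
Closure of {C, D, E} is {A, B, C, D, E, F}, the whole schema; {C, D, E} is a candidate key.
Any other superkey properly contains one of these, so there are no further candidate keys.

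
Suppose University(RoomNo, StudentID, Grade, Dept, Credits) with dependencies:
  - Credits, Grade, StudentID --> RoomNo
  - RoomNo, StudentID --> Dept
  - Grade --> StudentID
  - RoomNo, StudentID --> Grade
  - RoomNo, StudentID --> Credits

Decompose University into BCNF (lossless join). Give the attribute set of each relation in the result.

{Credits, Dept, Grade, RoomNo}; {Grade, StudentID}

Candidate keys of the original relation: {Credits, Grade}, {Grade, RoomNo}, {RoomNo, StudentID}.
In {Credits, Dept, Grade, RoomNo, StudentID}, {Grade} is not a superkey ({Grade}⁺ restricted to this set is {Grade, StudentID}), so split on Grade --> StudentID into {Grade, StudentID} and {Credits, Dept, Grade, RoomNo}.
{Grade, StudentID} has no BCNF violation.
{Credits, Dept, Grade, RoomNo} has no BCNF violation.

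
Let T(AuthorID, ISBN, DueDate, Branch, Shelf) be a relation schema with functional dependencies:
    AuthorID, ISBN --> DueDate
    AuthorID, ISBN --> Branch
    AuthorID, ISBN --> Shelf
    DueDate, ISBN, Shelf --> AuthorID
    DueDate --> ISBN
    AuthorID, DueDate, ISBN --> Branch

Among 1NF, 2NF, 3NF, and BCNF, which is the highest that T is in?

Candidate keys: {AuthorID, DueDate}, {AuthorID, ISBN}, {DueDate, Shelf}. Prime attributes: {AuthorID, DueDate, ISBN, Shelf}.
DueDate --> ISBN: {DueDate}⁺ = {DueDate, ISBN}, which is not all of the attributes, so the left side is not a superkey — BCNF is violated.
Since {ISBN} ⊆ prime attributes and every other non-superkey FD also has a prime right side, the schema is in 3NF.

3NF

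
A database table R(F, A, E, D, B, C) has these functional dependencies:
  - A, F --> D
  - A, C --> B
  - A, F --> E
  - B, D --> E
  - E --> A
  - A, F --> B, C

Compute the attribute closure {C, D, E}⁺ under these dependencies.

Start with {C, D, E}.
E --> A applies; add {A} → now {A, C, D, E}.
A, C --> B applies; add {B} → now {A, B, C, D, E}.
No further FD applies.

{A, B, C, D, E}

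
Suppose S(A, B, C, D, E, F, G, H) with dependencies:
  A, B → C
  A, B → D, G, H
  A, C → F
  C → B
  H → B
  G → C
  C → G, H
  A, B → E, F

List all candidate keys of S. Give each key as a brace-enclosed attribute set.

No FD produces {A}, so it must be in every candidate key.
{A, B} is a candidate key since {A, B}⁺ = {A, B, C, D, E, F, G, H} covers every attribute.
{A, C} is a candidate key since {A, C}⁺ = {A, B, C, D, E, F, G, H} covers every attribute.
{A, G} is a candidate key since {A, G}⁺ = {A, B, C, D, E, F, G, H} covers every attribute.
{A, H} is a candidate key since {A, H}⁺ = {A, B, C, D, E, F, G, H} covers every attribute.
These are minimal and exhaustive — every other superkey contains one of them.

{A, B}, {A, C}, {A, G}, {A, H}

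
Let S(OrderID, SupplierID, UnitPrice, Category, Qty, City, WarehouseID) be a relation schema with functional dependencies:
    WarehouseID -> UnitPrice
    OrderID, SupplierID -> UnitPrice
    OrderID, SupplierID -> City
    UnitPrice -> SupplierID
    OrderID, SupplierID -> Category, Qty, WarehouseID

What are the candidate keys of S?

{OrderID, SupplierID}, {OrderID, UnitPrice}, {OrderID, WarehouseID}

{OrderID} never appears on the right of any FD, so every key must include it.
{OrderID, SupplierID}⁺ = {Category, City, OrderID, Qty, SupplierID, UnitPrice, WarehouseID}, which is every attribute, so {OrderID, SupplierID} is a candidate key.
{OrderID, UnitPrice}⁺ = {Category, City, OrderID, Qty, SupplierID, UnitPrice, WarehouseID}, which is every attribute, so {OrderID, UnitPrice} is a candidate key.
{OrderID, WarehouseID}⁺ = {Category, City, OrderID, Qty, SupplierID, UnitPrice, WarehouseID}, which is every attribute, so {OrderID, WarehouseID} is a candidate key.
These are minimal and exhaustive — every other superkey contains one of them.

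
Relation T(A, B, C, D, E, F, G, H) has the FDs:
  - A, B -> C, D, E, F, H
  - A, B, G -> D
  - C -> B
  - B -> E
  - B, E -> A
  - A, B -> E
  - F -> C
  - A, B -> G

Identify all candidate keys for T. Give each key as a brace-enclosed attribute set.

{B}⁺ = {A, B, C, D, E, F, G, H} — all of the relation — so {B} is a candidate key.
{C}⁺ = {A, B, C, D, E, F, G, H} — all of the relation — so {C} is a candidate key.
{F}⁺ = {A, B, C, D, E, F, G, H} — all of the relation — so {F} is a candidate key.
No proper subset of any of these is a key, and no other minimal superkey exists.

{B}, {C}, {F}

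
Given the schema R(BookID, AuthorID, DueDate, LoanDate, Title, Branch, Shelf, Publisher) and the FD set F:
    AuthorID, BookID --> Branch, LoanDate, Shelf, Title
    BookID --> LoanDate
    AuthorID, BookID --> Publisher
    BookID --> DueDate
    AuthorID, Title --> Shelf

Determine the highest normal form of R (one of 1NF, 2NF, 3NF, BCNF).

1NF

Candidate key: {AuthorID, BookID}. Prime attributes: {AuthorID, BookID}.
BookID --> LoanDate: {BookID}⁺ = {BookID, DueDate, LoanDate}, which is not all of the attributes, so the left side is not a superkey — BCNF is violated.
BookID --> LoanDate determines the non-prime attribute {LoanDate} from a non-superkey — 3NF is violated.
Since {BookID} ⊂ {AuthorID, BookID} and {BookID}⁺ ⊇ {DueDate, LoanDate} with {DueDate, LoanDate} non-prime, there is a partial dependency; 2NF fails.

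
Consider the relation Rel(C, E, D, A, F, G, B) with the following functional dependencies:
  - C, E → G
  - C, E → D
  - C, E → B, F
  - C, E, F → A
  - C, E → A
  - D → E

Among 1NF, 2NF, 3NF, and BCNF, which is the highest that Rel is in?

Candidate keys: {C, D}, {C, E}. Prime attributes: {C, D, E}.
D → E: {D}⁺ = {D, E}, which is not all of the attributes, so the left side is not a superkey — BCNF is violated.
Its right-hand attributes {E} are all prime, as are those of every other non-superkey FD — the relation is in 3NF.

3NF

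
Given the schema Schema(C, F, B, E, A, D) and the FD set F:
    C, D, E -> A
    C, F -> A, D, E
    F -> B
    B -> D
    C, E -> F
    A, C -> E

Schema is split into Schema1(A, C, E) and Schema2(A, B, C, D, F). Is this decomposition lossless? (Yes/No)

Schema1 ∩ Schema2 = {A, C}; its closure under F is {A, B, C, D, E, F}.
Since Schema1 ⊆ {A, B, C, D, E, F}, the intersection is a superkey of Schema1; the decomposition is lossless.

Yes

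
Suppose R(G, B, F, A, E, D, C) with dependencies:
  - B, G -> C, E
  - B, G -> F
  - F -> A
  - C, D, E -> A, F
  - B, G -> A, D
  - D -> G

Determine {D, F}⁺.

{A, D, F, G}

Start with {D, F}.
F -> A applies; add {A} → now {A, D, F}.
D -> G applies; add {G} → now {A, D, F, G}.
No further FD applies.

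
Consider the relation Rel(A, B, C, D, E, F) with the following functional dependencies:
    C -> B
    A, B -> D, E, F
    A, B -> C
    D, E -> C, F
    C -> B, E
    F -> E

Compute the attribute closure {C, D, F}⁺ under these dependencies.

Start with {C, D, F}.
C -> B applies; add {B} → now {B, C, D, F}.
C -> B, E applies; add {E} → now {B, C, D, E, F}.
No further FD applies.

{B, C, D, E, F}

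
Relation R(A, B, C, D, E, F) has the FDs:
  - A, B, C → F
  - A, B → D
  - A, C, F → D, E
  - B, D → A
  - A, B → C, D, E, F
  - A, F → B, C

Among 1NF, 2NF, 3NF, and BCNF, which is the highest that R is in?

BCNF

Candidate keys: {A, B}, {A, F}, {B, D}. Prime attributes: {A, B, D, F}.
Every FD has a superkey on the left, so the relation is in BCNF.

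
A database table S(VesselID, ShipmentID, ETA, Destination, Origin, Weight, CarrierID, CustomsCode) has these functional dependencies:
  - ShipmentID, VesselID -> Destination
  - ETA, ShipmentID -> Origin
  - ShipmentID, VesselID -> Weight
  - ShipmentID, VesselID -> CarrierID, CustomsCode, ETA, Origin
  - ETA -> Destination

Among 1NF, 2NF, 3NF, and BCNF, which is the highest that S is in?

2NF

Candidate key: {ShipmentID, VesselID}. Prime attributes: {ShipmentID, VesselID}.
ETA, ShipmentID -> Origin breaks BCNF: {ETA, ShipmentID}⁺ = {Destination, ETA, Origin, ShipmentID}, so {ETA, ShipmentID} is not a superkey.
ETA, ShipmentID -> Origin has non-prime {Origin} on the right and a non-superkey on the left, so 3NF fails.
No proper subset of a key has a non-prime attribute in its closure, so there is no partial dependency; 2NF holds.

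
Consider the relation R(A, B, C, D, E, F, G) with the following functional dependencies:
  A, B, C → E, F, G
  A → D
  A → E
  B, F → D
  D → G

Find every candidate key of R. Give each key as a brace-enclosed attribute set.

{A, B, C} never appear on the right of any FD, so every key must include all of them.
Closure of {A, B, C} is {A, B, C, D, E, F, G}, the whole schema; {A, B, C} is a candidate key.
Every other attribute set either contains this one or has a smaller closure.

{A, B, C}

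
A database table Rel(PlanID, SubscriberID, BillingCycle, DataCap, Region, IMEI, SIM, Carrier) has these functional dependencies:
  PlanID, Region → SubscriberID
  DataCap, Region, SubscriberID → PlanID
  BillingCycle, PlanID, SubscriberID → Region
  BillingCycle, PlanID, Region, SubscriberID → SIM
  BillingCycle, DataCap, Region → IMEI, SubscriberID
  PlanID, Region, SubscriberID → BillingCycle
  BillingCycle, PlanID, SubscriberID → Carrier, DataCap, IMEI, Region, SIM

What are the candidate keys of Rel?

{PlanID, Region} is a candidate key since {PlanID, Region}⁺ = {BillingCycle, Carrier, DataCap, IMEI, PlanID, Region, SIM, SubscriberID} covers every attribute.
{BillingCycle, DataCap, Region} is a candidate key since {BillingCycle, DataCap, Region}⁺ = {BillingCycle, Carrier, DataCap, IMEI, PlanID, Region, SIM, SubscriberID} covers every attribute.
{BillingCycle, PlanID, SubscriberID} is a candidate key since {BillingCycle, PlanID, SubscriberID}⁺ = {BillingCycle, Carrier, DataCap, IMEI, PlanID, Region, SIM, SubscriberID} covers every attribute.
{DataCap, Region, SubscriberID} is a candidate key since {DataCap, Region, SubscriberID}⁺ = {BillingCycle, Carrier, DataCap, IMEI, PlanID, Region, SIM, SubscriberID} covers every attribute.
Any other superkey properly contains one of these, so there are no further candidate keys.

{BillingCycle, DataCap, Region}, {BillingCycle, PlanID, SubscriberID}, {DataCap, Region, SubscriberID}, {PlanID, Region}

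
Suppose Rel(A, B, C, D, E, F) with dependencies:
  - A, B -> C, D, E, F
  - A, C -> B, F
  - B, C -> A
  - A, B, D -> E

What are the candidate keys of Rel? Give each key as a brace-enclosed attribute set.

{A, B}, {A, C}, {B, C}

{A, B}⁺ = {A, B, C, D, E, F}, which is every attribute, so {A, B} is a candidate key.
{A, C}⁺ = {A, B, C, D, E, F}, which is every attribute, so {A, C} is a candidate key.
{B, C}⁺ = {A, B, C, D, E, F}, which is every attribute, so {B, C} is a candidate key.
These are minimal and exhaustive — every other superkey contains one of them.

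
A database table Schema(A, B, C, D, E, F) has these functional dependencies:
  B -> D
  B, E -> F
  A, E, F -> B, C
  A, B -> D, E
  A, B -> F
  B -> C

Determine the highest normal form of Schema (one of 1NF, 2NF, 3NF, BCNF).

1NF

Candidate keys: {A, B}, {A, E, F}. Prime attributes: {A, B, E, F}.
For B -> D we have {B}⁺ = {B, C, D}; {B} is not a superkey, so BCNF fails.
B -> D determines the non-prime attribute {D} from a non-superkey — 3NF is violated.
Since {B} ⊂ {A, B} and {B}⁺ ⊇ {C, D} with {C, D} non-prime, there is a partial dependency; 2NF fails.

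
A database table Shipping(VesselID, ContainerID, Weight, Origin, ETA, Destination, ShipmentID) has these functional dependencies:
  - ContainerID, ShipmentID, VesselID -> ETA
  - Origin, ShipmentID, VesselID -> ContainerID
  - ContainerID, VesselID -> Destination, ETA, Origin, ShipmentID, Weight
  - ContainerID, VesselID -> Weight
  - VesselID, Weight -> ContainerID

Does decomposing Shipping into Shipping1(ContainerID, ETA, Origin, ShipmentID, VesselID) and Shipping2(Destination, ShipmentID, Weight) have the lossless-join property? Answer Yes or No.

The shared attributes are {ShipmentID} and {ShipmentID}⁺ = {ShipmentID}.
Neither Shipping1 nor Shipping2 is contained in that closure, so the decomposition is lossy.

No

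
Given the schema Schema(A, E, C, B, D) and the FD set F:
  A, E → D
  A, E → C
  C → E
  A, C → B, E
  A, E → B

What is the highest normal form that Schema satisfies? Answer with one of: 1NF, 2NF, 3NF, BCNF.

3NF

Candidate keys: {A, C}, {A, E}. Prime attributes: {A, C, E}.
C → E: {C}⁺ = {C, E}, which is not all of the attributes, so the left side is not a superkey — BCNF is violated.
Its right-hand attributes {E} are all prime, as are those of every other non-superkey FD — the relation is in 3NF.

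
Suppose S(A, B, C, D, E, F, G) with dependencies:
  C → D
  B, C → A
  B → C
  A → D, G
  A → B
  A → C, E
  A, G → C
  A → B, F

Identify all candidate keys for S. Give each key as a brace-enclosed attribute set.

{A}, {B}

{A}⁺ = {A, B, C, D, E, F, G} — all of the relation — so {A} is a candidate key.
{B}⁺ = {A, B, C, D, E, F, G} — all of the relation — so {B} is a candidate key.
Any other superkey properly contains one of these, so there are no further candidate keys.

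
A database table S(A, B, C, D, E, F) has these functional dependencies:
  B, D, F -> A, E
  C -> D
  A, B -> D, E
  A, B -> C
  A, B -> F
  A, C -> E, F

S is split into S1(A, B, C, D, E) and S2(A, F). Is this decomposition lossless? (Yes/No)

No

Common attributes: {A}; their closure is {A}.
Neither S1 nor S2 is contained in that closure, so the decomposition is lossy.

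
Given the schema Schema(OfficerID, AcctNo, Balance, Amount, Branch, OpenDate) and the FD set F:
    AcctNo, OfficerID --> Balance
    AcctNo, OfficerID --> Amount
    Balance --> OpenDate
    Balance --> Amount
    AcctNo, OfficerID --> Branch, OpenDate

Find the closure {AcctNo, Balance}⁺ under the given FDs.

{AcctNo, Amount, Balance, OpenDate}

Start with {AcctNo, Balance}.
Balance --> OpenDate applies; add {OpenDate} → now {AcctNo, Balance, OpenDate}.
Balance --> Amount applies; add {Amount} → now {AcctNo, Amount, Balance, OpenDate}.
No further FD applies.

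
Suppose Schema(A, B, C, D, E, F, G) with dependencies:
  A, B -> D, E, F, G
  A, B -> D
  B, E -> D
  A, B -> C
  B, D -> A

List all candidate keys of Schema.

{A, B}, {B, D}, {B, E}

{B} never appears on the right of any FD, so every key must include it.
{A, B}⁺ = {A, B, C, D, E, F, G} — all of the relation — so {A, B} is a candidate key.
{B, D}⁺ = {A, B, C, D, E, F, G} — all of the relation — so {B, D} is a candidate key.
{B, E}⁺ = {A, B, C, D, E, F, G} — all of the relation — so {B, E} is a candidate key.
Any other superkey properly contains one of these, so there are no further candidate keys.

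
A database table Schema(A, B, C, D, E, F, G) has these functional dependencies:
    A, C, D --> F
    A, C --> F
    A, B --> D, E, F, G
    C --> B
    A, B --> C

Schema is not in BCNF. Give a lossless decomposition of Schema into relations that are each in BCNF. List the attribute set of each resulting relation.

Candidate keys of the original relation: {A, B}, {A, C}.
In {A, B, C, D, E, F, G}, {C} is not a superkey ({C}⁺ restricted to this set is {B, C}), so split on C --> B into {B, C} and {A, C, D, E, F, G}.
{B, C}: every determinant is a superkey — BCNF.
{A, C, D, E, F, G}: every determinant is a superkey — BCNF.

{A, C, D, E, F, G}; {B, C}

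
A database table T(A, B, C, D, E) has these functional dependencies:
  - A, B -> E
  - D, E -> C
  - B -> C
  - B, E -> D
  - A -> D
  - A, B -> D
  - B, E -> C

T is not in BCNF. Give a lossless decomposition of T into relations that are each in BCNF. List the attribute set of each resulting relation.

{A, B, E}; {B, D, E}; {C, D, E}

Candidate key of the original relation: {A, B}.
{A, B, C, D, E}: {D, E} determines {C, D, E} here but is not a superkey — split on D, E -> C, giving {C, D, E} and {A, B, D, E}.
{C, D, E} has no BCNF violation.
{A, B, D, E}: {B, E} determines {B, D, E} here but is not a superkey — split on B, E -> D, giving {B, D, E} and {A, B, E}.
{B, D, E} has no BCNF violation.
{A, B, E} has no BCNF violation.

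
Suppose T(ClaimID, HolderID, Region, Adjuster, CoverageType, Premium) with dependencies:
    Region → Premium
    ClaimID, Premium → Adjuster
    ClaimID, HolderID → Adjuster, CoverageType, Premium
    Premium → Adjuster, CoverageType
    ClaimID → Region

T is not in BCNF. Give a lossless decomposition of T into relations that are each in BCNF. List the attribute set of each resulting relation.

{Adjuster, CoverageType, Premium}; {ClaimID, HolderID}; {ClaimID, Region}; {Premium, Region}

Candidate key of the original relation: {ClaimID, HolderID}.
In {Adjuster, ClaimID, CoverageType, HolderID, Premium, Region}, {Region} is not a superkey ({Region}⁺ restricted to this set is {Adjuster, CoverageType, Premium, Region}), so split on Region → Adjuster, CoverageType, Premium into {Adjuster, CoverageType, Premium, Region} and {ClaimID, HolderID, Region}.
In {Adjuster, CoverageType, Premium, Region}, {Premium} is not a superkey ({Premium}⁺ restricted to this set is {Adjuster, CoverageType, Premium}), so split on Premium → Adjuster, CoverageType into {Adjuster, CoverageType, Premium} and {Premium, Region}.
{Adjuster, CoverageType, Premium}: every determinant is a superkey — BCNF.
{Premium, Region}: every determinant is a superkey — BCNF.
In {ClaimID, HolderID, Region}, {ClaimID} is not a superkey ({ClaimID}⁺ restricted to this set is {ClaimID, Region}), so split on ClaimID → Region into {ClaimID, Region} and {ClaimID, HolderID}.
{ClaimID, Region}: every determinant is a superkey — BCNF.
{ClaimID, HolderID}: every determinant is a superkey — BCNF.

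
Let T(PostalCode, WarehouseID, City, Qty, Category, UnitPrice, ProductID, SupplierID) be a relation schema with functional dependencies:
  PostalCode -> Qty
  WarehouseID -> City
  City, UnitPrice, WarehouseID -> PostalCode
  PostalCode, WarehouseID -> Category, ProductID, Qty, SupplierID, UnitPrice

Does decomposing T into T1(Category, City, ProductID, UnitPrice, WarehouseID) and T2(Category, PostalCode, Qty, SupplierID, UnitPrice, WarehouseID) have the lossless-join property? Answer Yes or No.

Yes

Common attributes: {Category, UnitPrice, WarehouseID}; their closure is {Category, City, PostalCode, ProductID, Qty, SupplierID, UnitPrice, WarehouseID}.
T1 is contained in that closure, so T1 ∩ T2 -> T1 holds and the join is lossless.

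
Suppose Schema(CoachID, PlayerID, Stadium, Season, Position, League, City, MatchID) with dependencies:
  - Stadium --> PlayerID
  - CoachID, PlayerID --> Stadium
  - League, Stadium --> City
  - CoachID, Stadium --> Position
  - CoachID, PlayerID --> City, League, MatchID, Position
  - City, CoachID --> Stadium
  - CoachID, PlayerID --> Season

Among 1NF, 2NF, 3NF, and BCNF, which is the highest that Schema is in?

Candidate keys: {City, CoachID}, {CoachID, PlayerID}, {CoachID, Stadium}. Prime attributes: {City, CoachID, PlayerID, Stadium}.
Stadium --> PlayerID: {Stadium}⁺ = {PlayerID, Stadium}, which is not all of the attributes, so the left side is not a superkey — BCNF is violated.
But every attribute on its right side ({PlayerID}) is prime, and the same holds for every other non-superkey FD, so 3NF still holds.

3NF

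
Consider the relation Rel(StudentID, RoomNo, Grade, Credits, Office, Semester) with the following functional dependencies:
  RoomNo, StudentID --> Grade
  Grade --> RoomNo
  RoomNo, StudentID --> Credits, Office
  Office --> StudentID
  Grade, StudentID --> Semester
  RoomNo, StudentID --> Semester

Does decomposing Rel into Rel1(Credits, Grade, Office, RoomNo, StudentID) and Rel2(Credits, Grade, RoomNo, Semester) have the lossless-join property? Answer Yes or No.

No

Rel1 ∩ Rel2 = {Credits, Grade, RoomNo}; its closure under F is {Credits, Grade, RoomNo}.
Rel1 ⊄ {Credits, Grade, RoomNo} and Rel2 ⊄ {Credits, Grade, RoomNo}, so the split is lossy.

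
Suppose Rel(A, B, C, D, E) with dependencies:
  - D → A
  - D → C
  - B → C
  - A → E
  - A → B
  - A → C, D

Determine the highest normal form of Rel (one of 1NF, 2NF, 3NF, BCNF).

Candidate keys: {A}, {D}. Prime attributes: {A, D}.
B → C: {B}⁺ = {B, C}, which is not all of the attributes, so the left side is not a superkey — BCNF is violated.
B → C determines the non-prime attribute {C} from a non-superkey — 3NF is violated.
All keys have size 1, which rules out partial dependencies — 2NF is satisfied.

2NF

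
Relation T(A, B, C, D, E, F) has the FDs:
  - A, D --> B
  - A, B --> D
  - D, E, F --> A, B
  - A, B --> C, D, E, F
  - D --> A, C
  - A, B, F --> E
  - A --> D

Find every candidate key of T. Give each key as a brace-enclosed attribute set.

{A}, {D}

{A} is a candidate key since {A}⁺ = {A, B, C, D, E, F} covers every attribute.
{D} is a candidate key since {D}⁺ = {A, B, C, D, E, F} covers every attribute.
These are minimal and exhaustive — every other superkey contains one of them.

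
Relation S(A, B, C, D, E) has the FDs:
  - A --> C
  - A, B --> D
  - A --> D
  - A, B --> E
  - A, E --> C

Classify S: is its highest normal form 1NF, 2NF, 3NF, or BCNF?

Candidate key: {A, B}. Prime attributes: {A, B}.
A --> C breaks BCNF: {A}⁺ = {A, C, D}, so {A} is not a superkey.
Because {C} is non-prime and the left side of A --> C is not a superkey, the relation is not in 3NF.
{A} is a proper subset of the key {A, B}, and {A}⁺ contains the non-prime attributes {C, D} — a partial dependency, so 2NF is violated.

1NF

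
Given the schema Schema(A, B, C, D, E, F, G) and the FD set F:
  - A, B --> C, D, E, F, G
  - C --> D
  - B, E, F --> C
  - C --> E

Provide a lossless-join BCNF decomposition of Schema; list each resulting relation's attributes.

{A, B, C, F, G}; {C, D, E}

Candidate key of the original relation: {A, B}.
{A, B, C, D, E, F, G}: {C} determines {C, D, E} here but is not a superkey — split on C --> D, E, giving {C, D, E} and {A, B, C, F, G}.
{C, D, E} has no BCNF violation.
{A, B, C, F, G} has no BCNF violation.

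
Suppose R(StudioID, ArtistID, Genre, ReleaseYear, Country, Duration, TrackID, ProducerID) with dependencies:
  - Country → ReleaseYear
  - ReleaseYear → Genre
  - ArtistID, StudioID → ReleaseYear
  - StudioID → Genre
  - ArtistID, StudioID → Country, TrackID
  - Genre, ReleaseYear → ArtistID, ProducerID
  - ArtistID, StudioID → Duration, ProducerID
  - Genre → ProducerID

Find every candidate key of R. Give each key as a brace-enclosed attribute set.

Attributes never on any right-hand side: {StudioID} — every candidate key must contain it.
{ArtistID, StudioID}⁺ = {ArtistID, Country, Duration, Genre, ProducerID, ReleaseYear, StudioID, TrackID} — all of the relation — so {ArtistID, StudioID} is a candidate key.
{Country, StudioID}⁺ = {ArtistID, Country, Duration, Genre, ProducerID, ReleaseYear, StudioID, TrackID} — all of the relation — so {Country, StudioID} is a candidate key.
{ReleaseYear, StudioID}⁺ = {ArtistID, Country, Duration, Genre, ProducerID, ReleaseYear, StudioID, TrackID} — all of the relation — so {ReleaseYear, StudioID} is a candidate key.
Any other superkey properly contains one of these, so there are no further candidate keys.

{ArtistID, StudioID}, {Country, StudioID}, {ReleaseYear, StudioID}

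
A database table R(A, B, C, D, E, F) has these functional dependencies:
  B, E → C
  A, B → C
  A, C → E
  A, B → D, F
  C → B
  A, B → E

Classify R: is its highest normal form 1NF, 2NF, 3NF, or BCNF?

Candidate keys: {A, B}, {A, C}. Prime attributes: {A, B, C}.
For B, E → C we have {B, E}⁺ = {B, C, E}; {B, E} is not a superkey, so BCNF fails.
But every attribute on its right side ({C}) is prime, and the same holds for every other non-superkey FD, so 3NF still holds.

3NF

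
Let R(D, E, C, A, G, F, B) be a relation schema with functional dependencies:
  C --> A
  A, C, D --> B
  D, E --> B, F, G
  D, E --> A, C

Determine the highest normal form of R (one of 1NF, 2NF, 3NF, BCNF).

Candidate key: {D, E}. Prime attributes: {D, E}.
C --> A breaks BCNF: {C}⁺ = {A, C}, so {C} is not a superkey.
C --> A determines the non-prime attribute {A} from a non-superkey — 3NF is violated.
Checking every proper subset of each key, none determines a non-prime attribute — 2NF is satisfied.

2NF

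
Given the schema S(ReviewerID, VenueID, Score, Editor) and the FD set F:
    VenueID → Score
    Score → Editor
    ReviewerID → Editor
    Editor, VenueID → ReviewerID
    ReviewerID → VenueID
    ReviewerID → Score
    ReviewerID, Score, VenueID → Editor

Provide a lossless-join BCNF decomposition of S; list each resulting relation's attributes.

Candidate keys of the original relation: {ReviewerID}, {VenueID}.
Within {Editor, ReviewerID, Score, VenueID}: {Score}⁺ ∩ {Editor, ReviewerID, Score, VenueID} = {Editor, Score}, not the whole set, so Score → Editor violates BCNF; decompose into {Editor, Score} and {ReviewerID, Score, VenueID}.
{Editor, Score} is in BCNF.
{ReviewerID, Score, VenueID} is in BCNF.

{Editor, Score}; {ReviewerID, Score, VenueID}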